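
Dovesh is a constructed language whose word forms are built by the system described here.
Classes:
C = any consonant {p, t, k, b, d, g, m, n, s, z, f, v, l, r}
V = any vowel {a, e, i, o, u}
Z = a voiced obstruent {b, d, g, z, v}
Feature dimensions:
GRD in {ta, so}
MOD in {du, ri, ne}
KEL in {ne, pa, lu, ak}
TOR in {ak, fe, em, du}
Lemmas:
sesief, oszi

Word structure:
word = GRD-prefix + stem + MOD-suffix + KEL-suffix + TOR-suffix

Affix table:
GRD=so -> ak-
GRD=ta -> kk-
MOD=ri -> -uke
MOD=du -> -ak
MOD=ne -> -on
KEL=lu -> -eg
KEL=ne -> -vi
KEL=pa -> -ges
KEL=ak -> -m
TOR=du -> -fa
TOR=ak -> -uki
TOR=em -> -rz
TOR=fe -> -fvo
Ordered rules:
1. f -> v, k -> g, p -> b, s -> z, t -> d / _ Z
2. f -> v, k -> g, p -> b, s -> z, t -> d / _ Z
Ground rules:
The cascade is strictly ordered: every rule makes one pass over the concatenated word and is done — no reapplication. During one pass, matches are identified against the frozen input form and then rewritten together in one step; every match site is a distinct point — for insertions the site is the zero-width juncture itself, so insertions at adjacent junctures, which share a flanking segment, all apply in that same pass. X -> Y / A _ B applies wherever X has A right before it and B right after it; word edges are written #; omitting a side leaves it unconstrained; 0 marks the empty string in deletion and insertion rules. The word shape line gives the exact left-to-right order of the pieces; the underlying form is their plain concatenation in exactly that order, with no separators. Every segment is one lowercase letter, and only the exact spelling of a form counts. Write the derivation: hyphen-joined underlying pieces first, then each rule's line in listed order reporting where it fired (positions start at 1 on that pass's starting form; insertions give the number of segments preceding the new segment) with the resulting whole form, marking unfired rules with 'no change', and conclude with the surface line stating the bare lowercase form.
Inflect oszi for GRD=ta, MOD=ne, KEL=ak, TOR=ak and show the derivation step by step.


underlying: kk-oszi-on-m-uki
1. f -> v, k -> g, p -> b, s -> z, t -> d / _ Z: fires at position(s) 4: kkozzionmuki
2. f -> v, k -> g, p -> b, s -> z, t -> d / _ Z: no change
surface: kkozzionmuki


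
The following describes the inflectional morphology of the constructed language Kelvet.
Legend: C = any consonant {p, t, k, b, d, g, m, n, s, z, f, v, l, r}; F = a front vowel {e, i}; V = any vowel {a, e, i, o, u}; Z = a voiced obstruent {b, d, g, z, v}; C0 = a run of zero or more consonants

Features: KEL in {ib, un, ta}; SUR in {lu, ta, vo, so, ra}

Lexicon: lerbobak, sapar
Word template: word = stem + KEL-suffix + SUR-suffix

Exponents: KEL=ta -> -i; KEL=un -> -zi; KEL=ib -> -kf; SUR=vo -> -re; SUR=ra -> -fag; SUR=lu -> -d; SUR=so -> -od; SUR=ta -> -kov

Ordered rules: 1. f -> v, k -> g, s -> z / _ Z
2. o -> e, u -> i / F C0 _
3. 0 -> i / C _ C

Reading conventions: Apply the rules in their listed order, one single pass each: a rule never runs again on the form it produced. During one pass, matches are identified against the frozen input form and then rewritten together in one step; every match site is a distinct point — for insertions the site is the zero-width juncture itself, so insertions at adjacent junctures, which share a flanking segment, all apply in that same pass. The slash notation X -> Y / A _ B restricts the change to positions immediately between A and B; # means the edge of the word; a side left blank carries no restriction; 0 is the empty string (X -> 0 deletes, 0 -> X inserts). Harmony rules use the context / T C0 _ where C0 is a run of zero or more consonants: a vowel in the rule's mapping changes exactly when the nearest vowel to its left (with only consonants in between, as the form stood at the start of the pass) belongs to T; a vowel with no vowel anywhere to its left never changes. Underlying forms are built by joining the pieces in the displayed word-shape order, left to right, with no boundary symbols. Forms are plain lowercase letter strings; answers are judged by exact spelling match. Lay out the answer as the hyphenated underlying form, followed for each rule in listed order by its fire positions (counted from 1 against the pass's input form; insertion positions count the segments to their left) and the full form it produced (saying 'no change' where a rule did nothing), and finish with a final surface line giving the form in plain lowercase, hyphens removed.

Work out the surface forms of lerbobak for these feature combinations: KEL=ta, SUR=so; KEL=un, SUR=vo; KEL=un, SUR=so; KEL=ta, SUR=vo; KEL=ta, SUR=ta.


cell KEL=ta, SUR=so:
underlying: lerbobak-i-od
1. f -> v, k -> g, s -> z / _ Z: no change
2. o -> e, u -> i / F C0 _: fires at position(s) 5, 10: lerbebakied
3. 0 -> i / C _ C: inserts after position(s) 3: leribebakied
surface: leribebakied

cell KEL=un, SUR=vo:
underlying: lerbobak-zi-re
1. f -> v, k -> g, s -> z / _ Z: fires at position(s) 8: lerbobagzire
2. o -> e, u -> i / F C0 _: fires at position(s) 5: lerbebagzire
3. 0 -> i / C _ C: inserts after position(s) 3, 8: leribebagizire
surface: leribebagizire

cell KEL=un, SUR=so:
underlying: lerbobak-zi-od
1. f -> v, k -> g, s -> z / _ Z: fires at position(s) 8: lerbobagziod
2. o -> e, u -> i / F C0 _: fires at position(s) 5, 11: lerbebagzied
3. 0 -> i / C _ C: inserts after position(s) 3, 8: leribebagizied
surface: leribebagizied

cell KEL=ta, SUR=vo:
underlying: lerbobak-i-re
1. f -> v, k -> g, s -> z / _ Z: no change
2. o -> e, u -> i / F C0 _: fires at position(s) 5: lerbebakire
3. 0 -> i / C _ C: inserts after position(s) 3: leribebakire
surface: leribebakire

cell KEL=ta, SUR=ta:
underlying: lerbobak-i-kov
1. f -> v, k -> g, s -> z / _ Z: no change
2. o -> e, u -> i / F C0 _: fires at position(s) 5, 11: lerbebakikev
3. 0 -> i / C _ C: inserts after position(s) 3: leribebakikev
surface: leribebakikev


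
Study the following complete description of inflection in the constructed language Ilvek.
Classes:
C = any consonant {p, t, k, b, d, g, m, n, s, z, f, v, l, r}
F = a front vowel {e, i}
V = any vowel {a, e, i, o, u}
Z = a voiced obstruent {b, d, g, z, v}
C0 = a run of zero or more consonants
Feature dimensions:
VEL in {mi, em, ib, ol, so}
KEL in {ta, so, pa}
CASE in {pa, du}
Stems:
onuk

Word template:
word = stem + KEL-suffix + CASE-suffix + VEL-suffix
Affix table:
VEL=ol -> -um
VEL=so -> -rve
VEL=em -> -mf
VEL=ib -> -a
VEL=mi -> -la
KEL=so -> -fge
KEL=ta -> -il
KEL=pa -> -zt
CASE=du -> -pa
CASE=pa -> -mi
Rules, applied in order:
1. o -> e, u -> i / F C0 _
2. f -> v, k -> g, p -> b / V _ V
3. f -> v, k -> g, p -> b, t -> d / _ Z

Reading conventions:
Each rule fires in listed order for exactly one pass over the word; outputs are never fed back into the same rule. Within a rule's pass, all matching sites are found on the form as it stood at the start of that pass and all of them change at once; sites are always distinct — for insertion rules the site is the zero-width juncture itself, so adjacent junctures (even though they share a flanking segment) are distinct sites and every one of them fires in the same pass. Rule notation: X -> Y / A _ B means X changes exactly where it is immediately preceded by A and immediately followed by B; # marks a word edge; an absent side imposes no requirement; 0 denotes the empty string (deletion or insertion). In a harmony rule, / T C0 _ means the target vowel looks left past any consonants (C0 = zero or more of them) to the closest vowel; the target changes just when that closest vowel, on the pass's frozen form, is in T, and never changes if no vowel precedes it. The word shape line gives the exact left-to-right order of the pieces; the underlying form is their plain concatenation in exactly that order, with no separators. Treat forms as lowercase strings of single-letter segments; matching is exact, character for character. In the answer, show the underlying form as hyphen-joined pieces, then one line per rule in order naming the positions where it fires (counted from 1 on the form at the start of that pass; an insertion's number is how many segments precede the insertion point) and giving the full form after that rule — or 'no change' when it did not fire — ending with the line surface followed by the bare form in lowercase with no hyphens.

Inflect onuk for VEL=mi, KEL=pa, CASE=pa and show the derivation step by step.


underlying: onuk-zt-mi-la
1. o -> e, u -> i / F C0 _: no change
2. f -> v, k -> g, p -> b / V _ V: no change
3. f -> v, k -> g, p -> b, t -> d / _ Z: fires at position(s) 4: onugztmila
surface: onugztmila


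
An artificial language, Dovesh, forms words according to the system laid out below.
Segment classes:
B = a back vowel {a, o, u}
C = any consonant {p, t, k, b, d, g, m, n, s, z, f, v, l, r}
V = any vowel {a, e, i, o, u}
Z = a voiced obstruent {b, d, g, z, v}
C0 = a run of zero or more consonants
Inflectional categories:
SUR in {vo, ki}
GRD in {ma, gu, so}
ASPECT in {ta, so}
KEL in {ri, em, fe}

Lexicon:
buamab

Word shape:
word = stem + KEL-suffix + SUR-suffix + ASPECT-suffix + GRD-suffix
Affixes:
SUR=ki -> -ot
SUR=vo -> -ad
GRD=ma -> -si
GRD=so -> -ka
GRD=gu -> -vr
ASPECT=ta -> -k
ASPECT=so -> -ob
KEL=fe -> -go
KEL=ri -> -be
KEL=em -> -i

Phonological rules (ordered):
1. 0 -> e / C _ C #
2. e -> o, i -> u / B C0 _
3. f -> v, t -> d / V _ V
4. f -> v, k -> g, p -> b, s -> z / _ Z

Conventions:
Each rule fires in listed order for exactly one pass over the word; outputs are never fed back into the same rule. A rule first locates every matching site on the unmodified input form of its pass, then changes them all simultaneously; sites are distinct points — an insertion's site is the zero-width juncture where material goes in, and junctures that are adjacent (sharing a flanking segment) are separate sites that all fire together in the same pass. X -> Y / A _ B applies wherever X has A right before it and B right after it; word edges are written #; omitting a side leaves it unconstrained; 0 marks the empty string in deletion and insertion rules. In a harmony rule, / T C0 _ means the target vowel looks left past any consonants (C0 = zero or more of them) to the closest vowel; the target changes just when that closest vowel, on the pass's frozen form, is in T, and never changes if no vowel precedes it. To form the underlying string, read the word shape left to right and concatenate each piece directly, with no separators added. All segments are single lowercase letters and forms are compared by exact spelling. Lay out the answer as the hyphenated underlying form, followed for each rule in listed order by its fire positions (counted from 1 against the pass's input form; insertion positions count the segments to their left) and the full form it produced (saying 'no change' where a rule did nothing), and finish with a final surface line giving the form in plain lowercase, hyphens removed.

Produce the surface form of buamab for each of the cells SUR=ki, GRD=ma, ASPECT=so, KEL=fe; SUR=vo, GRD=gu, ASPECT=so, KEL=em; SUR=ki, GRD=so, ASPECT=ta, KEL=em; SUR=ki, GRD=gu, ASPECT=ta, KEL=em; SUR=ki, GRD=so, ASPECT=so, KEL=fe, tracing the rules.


cell SUR=ki, GRD=ma, ASPECT=so, KEL=fe:
underlying: buamab-go-ot-ob-si
1. 0 -> e / C _ C #: no change
2. e -> o, i -> u / B C0 _: fires at position(s) 14: buamabgootobsu
3. f -> v, t -> d / V _ V: fires at position(s) 10: buamabgoodobsu
4. f -> v, k -> g, p -> b, s -> z / _ Z: no change
surface: buamabgoodobsu

cell SUR=vo, GRD=gu, ASPECT=so, KEL=em:
underlying: buamab-i-ad-ob-vr
1. 0 -> e / C _ C #: inserts after position(s) 12: buamabiadobver
2. e -> o, i -> u / B C0 _: fires at position(s) 7, 13: buamabuadobvor
3. f -> v, t -> d / V _ V: no change
4. f -> v, k -> g, p -> b, s -> z / _ Z: no change
surface: buamabuadobvor

cell SUR=ki, GRD=so, ASPECT=ta, KEL=em:
underlying: buamab-i-ot-k-ka
1. 0 -> e / C _ C #: no change
2. e -> o, i -> u / B C0 _: fires at position(s) 7: buamabuotkka
3. f -> v, t -> d / V _ V: no change
4. f -> v, k -> g, p -> b, s -> z / _ Z: no change
surface: buamabuotkka

cell SUR=ki, GRD=gu, ASPECT=ta, KEL=em:
underlying: buamab-i-ot-k-vr
1. 0 -> e / C _ C #: inserts after position(s) 11: buamabiotkver
2. e -> o, i -> u / B C0 _: fires at position(s) 7, 12: buamabuotkvor
3. f -> v, t -> d / V _ V: no change
4. f -> v, k -> g, p -> b, s -> z / _ Z: fires at position(s) 10: buamabuotgvor
surface: buamabuotgvor

cell SUR=ki, GRD=so, ASPECT=so, KEL=fe:
underlying: buamab-go-ot-ob-ka
1. 0 -> e / C _ C #: no change
2. e -> o, i -> u / B C0 _: no change
3. f -> v, t -> d / V _ V: fires at position(s) 10: buamabgoodobka
4. f -> v, k -> g, p -> b, s -> z / _ Z: no change
surface: buamabgoodobka


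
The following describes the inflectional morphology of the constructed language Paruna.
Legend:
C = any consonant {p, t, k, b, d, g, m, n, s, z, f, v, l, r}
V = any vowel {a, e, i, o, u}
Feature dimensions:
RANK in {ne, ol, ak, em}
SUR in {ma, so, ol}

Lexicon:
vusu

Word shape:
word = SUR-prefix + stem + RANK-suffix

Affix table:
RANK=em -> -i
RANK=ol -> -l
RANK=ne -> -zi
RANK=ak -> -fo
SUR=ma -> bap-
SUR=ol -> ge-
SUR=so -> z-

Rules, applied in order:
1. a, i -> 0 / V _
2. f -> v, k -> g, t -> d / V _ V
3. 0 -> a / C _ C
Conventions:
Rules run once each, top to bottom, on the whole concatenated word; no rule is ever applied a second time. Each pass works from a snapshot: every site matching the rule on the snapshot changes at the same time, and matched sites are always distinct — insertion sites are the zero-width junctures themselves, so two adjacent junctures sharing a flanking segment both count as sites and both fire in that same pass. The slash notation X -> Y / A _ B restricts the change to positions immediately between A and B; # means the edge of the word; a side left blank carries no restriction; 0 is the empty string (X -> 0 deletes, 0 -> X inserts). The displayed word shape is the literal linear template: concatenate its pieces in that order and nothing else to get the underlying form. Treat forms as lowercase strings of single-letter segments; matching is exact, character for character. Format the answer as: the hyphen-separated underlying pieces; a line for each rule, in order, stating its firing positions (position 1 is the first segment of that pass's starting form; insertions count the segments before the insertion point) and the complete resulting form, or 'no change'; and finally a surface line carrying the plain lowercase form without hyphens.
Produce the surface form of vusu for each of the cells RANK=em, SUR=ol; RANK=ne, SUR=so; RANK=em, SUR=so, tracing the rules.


cell RANK=em, SUR=ol:
underlying: ge-vusu-i
1. a, i -> 0 / V _: fires at position(s) 7: gevusu
2. f -> v, k -> g, t -> d / V _ V: no change
3. 0 -> a / C _ C: no change
surface: gevusu

cell RANK=ne, SUR=so:
underlying: z-vusu-zi
1. a, i -> 0 / V _: no change
2. f -> v, k -> g, t -> d / V _ V: no change
3. 0 -> a / C _ C: inserts after position(s) 1: zavusuzi
surface: zavusuzi

cell RANK=em, SUR=so:
underlying: z-vusu-i
1. a, i -> 0 / V _: fires at position(s) 6: zvusu
2. f -> v, k -> g, t -> d / V _ V: no change
3. 0 -> a / C _ C: inserts after position(s) 1: zavusu
surface: zavusu


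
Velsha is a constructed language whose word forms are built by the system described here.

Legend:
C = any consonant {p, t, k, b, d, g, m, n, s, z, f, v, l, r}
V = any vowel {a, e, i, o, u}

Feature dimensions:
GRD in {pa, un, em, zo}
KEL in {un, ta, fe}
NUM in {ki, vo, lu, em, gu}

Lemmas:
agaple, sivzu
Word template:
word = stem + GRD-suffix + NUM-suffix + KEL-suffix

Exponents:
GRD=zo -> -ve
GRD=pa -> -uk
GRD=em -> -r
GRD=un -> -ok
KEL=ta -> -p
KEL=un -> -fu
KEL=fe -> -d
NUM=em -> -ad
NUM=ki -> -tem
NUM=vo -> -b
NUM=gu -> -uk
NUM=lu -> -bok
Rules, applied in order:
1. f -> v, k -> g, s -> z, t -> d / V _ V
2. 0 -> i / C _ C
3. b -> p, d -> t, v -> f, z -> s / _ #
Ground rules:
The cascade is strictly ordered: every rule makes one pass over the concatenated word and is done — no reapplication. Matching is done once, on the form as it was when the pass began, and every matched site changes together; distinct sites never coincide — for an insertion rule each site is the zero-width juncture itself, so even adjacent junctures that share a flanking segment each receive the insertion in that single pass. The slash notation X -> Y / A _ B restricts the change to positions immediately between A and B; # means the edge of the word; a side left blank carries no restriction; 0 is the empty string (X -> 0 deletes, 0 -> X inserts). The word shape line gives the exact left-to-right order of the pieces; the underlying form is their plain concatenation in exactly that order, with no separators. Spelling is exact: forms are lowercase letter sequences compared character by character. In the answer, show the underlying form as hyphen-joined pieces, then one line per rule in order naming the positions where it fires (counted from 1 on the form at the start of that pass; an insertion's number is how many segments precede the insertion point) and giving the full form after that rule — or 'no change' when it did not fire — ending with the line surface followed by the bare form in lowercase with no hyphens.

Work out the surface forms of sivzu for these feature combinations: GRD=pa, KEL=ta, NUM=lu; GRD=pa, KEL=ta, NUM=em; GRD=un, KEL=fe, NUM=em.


cell GRD=pa, KEL=ta, NUM=lu:
underlying: sivzu-uk-bok-p
1. f -> v, k -> g, s -> z, t -> d / V _ V: no change
2. 0 -> i / C _ C: inserts after position(s) 3, 7, 10: sivizuukibokip
3. b -> p, d -> t, v -> f, z -> s / _ #: no change
surface: sivizuukibokip

cell GRD=pa, KEL=ta, NUM=em:
underlying: sivzu-uk-ad-p
1. f -> v, k -> g, s -> z, t -> d / V _ V: fires at position(s) 7: sivzuugadp
2. 0 -> i / C _ C: inserts after position(s) 3, 9: sivizuugadip
3. b -> p, d -> t, v -> f, z -> s / _ #: no change
surface: sivizuugadip

cell GRD=un, KEL=fe, NUM=em:
underlying: sivzu-ok-ad-d
1. f -> v, k -> g, s -> z, t -> d / V _ V: fires at position(s) 7: sivzuogadd
2. 0 -> i / C _ C: inserts after position(s) 3, 9: sivizuogadid
3. b -> p, d -> t, v -> f, z -> s / _ #: fires at position(s) 12: sivizuogadit
surface: sivizuogadit


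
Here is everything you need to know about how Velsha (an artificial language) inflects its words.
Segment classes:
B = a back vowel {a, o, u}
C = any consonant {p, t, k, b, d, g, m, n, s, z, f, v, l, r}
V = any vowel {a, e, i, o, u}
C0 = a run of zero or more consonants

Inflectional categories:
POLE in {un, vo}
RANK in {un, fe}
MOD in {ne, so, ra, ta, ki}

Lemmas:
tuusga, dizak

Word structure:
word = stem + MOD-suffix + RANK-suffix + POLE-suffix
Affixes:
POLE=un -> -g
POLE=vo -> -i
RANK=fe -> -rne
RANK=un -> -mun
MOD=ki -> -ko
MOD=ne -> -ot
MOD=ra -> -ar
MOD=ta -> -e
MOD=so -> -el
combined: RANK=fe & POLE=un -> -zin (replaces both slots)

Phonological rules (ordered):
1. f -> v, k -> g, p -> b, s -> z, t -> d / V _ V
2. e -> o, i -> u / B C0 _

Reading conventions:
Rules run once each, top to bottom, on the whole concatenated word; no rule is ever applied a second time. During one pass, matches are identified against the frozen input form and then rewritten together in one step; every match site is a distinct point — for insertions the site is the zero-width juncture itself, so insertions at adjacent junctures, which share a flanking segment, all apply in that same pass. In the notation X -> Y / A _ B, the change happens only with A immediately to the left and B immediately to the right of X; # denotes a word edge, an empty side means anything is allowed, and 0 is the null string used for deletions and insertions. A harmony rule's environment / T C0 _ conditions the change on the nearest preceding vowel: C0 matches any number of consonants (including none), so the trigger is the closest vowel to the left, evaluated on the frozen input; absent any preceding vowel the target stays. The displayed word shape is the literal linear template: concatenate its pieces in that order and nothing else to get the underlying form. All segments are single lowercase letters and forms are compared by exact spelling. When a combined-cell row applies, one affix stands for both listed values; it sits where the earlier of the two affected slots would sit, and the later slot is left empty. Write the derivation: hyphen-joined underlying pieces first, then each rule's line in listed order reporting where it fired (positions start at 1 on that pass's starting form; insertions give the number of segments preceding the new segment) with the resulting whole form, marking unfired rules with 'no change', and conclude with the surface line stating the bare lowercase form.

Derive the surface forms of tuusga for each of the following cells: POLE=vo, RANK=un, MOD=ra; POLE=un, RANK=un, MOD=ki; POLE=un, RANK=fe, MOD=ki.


cell POLE=vo, RANK=un, MOD=ra:
underlying: tuusga-ar-mun-i
1. f -> v, k -> g, p -> b, s -> z, t -> d / V _ V: no change
2. e -> o, i -> u / B C0 _: fires at position(s) 12: tuusgaarmunu
surface: tuusgaarmunu

cell POLE=un, RANK=un, MOD=ki:
underlying: tuusga-ko-mun-g
1. f -> v, k -> g, p -> b, s -> z, t -> d / V _ V: fires at position(s) 7: tuusgagomung
2. e -> o, i -> u / B C0 _: no change
surface: tuusgagomung

cell POLE=un, RANK=fe, MOD=ki:
underlying: tuusga-ko-zin
1. f -> v, k -> g, p -> b, s -> z, t -> d / V _ V: fires at position(s) 7: tuusgagozin
2. e -> o, i -> u / B C0 _: fires at position(s) 10: tuusgagozun
surface: tuusgagozun


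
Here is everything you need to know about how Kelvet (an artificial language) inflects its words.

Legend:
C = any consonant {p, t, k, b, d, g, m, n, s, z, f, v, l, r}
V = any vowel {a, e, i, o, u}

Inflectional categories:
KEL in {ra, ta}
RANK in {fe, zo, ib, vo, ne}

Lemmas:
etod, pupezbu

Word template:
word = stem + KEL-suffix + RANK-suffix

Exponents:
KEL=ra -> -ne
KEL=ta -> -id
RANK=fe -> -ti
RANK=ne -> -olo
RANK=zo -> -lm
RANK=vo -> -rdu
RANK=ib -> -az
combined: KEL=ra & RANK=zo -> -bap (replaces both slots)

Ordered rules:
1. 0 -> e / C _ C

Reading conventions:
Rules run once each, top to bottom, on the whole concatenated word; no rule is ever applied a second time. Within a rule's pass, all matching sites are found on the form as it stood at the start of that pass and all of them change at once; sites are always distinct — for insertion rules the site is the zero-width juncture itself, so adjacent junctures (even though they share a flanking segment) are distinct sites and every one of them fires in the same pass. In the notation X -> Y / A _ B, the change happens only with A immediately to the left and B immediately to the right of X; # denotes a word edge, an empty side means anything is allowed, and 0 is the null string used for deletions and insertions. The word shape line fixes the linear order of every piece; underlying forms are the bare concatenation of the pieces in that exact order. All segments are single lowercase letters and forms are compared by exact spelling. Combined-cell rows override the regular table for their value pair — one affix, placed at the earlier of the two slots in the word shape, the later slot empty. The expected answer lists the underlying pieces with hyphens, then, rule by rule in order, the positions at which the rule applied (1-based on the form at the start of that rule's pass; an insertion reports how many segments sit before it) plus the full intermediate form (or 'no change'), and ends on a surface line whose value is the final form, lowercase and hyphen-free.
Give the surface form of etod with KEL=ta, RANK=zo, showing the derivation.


underlying: etod-id-lm
1. 0 -> e / C _ C: inserts after position(s) 6, 7: etodidelem
surface: etodidelem


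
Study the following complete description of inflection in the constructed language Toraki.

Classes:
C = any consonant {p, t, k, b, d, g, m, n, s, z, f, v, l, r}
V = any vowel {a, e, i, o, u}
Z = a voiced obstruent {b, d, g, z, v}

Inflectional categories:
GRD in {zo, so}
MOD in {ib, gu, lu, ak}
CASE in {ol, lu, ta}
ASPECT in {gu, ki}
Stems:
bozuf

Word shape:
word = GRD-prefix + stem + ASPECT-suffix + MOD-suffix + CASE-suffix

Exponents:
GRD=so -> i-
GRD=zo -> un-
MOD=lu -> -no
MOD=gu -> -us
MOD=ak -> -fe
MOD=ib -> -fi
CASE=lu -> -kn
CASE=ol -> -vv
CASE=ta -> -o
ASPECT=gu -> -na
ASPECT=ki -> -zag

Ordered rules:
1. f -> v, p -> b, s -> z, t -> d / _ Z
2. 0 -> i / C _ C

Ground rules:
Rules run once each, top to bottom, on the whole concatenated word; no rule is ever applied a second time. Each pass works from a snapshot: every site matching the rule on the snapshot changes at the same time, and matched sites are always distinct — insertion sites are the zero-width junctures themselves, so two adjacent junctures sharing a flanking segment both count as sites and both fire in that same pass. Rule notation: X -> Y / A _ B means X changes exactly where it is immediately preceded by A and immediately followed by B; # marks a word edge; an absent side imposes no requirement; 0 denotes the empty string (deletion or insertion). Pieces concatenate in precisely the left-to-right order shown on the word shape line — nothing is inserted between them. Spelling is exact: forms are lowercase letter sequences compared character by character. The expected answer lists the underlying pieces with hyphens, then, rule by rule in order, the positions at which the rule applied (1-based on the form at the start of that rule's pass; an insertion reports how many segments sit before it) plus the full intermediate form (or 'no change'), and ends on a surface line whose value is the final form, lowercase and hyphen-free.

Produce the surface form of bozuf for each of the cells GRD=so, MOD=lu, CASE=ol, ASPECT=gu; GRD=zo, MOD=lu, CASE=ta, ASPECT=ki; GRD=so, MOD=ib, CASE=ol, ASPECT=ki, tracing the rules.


cell GRD=so, MOD=lu, CASE=ol, ASPECT=gu:
underlying: i-bozuf-na-no-vv
1. f -> v, p -> b, s -> z, t -> d / _ Z: no change
2. 0 -> i / C _ C: inserts after position(s) 6, 11: ibozufinanoviv
surface: ibozufinanoviv

cell GRD=zo, MOD=lu, CASE=ta, ASPECT=ki:
underlying: un-bozuf-zag-no-o
1. f -> v, p -> b, s -> z, t -> d / _ Z: fires at position(s) 7: unbozuvzagnoo
2. 0 -> i / C _ C: inserts after position(s) 2, 7, 10: unibozuvizaginoo
surface: unibozuvizaginoo

cell GRD=so, MOD=ib, CASE=ol, ASPECT=ki:
underlying: i-bozuf-zag-fi-vv
1. f -> v, p -> b, s -> z, t -> d / _ Z: fires at position(s) 6: ibozuvzagfivv
2. 0 -> i / C _ C: inserts after position(s) 6, 9, 12: ibozuvizagifiviv
surface: ibozuvizagifiviv


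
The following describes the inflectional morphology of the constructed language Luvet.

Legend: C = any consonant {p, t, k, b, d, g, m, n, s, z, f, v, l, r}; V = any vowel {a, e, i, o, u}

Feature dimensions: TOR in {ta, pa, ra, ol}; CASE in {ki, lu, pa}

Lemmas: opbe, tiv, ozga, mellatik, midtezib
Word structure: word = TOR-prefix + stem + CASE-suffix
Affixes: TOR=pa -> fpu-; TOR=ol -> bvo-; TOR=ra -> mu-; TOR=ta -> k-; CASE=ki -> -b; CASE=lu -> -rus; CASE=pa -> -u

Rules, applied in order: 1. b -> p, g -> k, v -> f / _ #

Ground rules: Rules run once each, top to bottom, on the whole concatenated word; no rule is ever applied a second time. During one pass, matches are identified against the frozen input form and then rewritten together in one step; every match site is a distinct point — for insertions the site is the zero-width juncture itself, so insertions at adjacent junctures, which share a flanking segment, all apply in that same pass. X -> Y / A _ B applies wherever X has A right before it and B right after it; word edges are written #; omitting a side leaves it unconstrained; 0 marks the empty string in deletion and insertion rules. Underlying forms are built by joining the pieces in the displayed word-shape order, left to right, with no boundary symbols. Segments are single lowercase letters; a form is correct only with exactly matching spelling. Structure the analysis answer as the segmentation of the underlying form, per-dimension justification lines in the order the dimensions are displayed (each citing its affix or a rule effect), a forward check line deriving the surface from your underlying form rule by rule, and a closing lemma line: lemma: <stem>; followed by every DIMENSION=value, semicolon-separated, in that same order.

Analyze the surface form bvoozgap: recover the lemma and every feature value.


underlying: bvo-ozga-b
TOR=ol - signalled by the affix bvo-
CASE=ki - signalled by the affix -b
check: bvoozgab -> bvoozgap
lemma: ozga; TOR=ol; CASE=ki


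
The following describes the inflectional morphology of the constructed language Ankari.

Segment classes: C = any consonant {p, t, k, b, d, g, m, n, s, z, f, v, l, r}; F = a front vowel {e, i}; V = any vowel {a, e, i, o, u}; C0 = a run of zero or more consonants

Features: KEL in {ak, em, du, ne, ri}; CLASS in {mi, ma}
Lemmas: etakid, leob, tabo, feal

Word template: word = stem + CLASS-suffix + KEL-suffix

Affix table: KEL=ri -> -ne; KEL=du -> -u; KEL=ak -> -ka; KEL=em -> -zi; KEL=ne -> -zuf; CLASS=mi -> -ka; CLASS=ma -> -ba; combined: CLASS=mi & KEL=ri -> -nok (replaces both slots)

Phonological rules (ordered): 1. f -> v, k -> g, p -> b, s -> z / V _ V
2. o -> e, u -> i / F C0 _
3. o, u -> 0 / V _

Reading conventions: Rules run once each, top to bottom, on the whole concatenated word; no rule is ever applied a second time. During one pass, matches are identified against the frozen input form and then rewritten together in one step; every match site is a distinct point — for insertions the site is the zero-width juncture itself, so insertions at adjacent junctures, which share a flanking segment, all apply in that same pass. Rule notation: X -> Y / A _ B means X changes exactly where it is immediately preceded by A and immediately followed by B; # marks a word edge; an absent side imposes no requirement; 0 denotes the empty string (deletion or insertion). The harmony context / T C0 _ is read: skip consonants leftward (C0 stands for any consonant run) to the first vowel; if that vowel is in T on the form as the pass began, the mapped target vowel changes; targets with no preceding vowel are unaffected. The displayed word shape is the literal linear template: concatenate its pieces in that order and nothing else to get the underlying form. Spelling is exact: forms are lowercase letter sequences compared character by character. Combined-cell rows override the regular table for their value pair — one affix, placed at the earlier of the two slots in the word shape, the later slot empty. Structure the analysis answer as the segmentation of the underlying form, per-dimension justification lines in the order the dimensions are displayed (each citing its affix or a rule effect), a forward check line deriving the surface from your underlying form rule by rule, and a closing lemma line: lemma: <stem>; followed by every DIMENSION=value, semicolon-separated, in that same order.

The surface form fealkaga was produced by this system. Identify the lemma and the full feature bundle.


underlying: feal-ka-ka
KEL=ak - signalled by the affix -ka
CLASS=mi - signalled by the affix -ka
check: fealkaka -> fealkaga -> fealkaga -> fealkaga
lemma: feal; KEL=ak; CLASS=mi


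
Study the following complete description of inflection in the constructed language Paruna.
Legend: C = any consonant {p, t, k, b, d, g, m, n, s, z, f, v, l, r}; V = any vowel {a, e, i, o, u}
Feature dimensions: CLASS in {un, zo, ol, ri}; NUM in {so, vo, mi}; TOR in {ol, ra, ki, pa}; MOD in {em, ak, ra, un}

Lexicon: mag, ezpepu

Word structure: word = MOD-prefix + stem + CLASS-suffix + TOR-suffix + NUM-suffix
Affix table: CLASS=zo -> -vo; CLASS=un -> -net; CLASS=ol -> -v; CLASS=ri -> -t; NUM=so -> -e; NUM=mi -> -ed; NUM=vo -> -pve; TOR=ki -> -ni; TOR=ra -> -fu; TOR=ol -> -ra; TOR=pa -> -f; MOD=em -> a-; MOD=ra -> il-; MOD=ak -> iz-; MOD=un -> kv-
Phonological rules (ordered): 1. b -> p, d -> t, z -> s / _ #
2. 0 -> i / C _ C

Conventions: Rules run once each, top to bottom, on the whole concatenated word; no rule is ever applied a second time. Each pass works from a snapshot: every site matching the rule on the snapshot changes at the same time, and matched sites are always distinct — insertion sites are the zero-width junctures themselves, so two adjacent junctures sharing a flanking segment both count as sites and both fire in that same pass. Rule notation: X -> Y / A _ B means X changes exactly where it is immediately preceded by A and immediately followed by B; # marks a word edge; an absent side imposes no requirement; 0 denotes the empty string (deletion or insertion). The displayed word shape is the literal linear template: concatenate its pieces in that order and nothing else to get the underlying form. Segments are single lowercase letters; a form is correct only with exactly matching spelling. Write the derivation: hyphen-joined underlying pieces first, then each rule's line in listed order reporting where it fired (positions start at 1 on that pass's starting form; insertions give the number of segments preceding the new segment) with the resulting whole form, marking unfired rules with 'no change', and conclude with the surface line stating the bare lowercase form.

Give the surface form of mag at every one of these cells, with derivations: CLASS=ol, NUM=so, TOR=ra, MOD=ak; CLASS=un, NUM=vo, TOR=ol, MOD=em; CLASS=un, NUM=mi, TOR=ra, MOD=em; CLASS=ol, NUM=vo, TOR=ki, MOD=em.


cell CLASS=ol, NUM=so, TOR=ra, MOD=ak:
underlying: iz-mag-v-fu-e
1. b -> p, d -> t, z -> s / _ #: no change
2. 0 -> i / C _ C: inserts after position(s) 2, 5, 6: izimagivifue
surface: izimagivifue

cell CLASS=un, NUM=vo, TOR=ol, MOD=em:
underlying: a-mag-net-ra-pve
1. b -> p, d -> t, z -> s / _ #: no change
2. 0 -> i / C _ C: inserts after position(s) 4, 7, 10: amaginetirapive
surface: amaginetirapive

cell CLASS=un, NUM=mi, TOR=ra, MOD=em:
underlying: a-mag-net-fu-ed
1. b -> p, d -> t, z -> s / _ #: fires at position(s) 11: amagnetfuet
2. 0 -> i / C _ C: inserts after position(s) 4, 7: amaginetifuet
surface: amaginetifuet

cell CLASS=ol, NUM=vo, TOR=ki, MOD=em:
underlying: a-mag-v-ni-pve
1. b -> p, d -> t, z -> s / _ #: no change
2. 0 -> i / C _ C: inserts after position(s) 4, 5, 8: amagivinipive
surface: amagivinipive


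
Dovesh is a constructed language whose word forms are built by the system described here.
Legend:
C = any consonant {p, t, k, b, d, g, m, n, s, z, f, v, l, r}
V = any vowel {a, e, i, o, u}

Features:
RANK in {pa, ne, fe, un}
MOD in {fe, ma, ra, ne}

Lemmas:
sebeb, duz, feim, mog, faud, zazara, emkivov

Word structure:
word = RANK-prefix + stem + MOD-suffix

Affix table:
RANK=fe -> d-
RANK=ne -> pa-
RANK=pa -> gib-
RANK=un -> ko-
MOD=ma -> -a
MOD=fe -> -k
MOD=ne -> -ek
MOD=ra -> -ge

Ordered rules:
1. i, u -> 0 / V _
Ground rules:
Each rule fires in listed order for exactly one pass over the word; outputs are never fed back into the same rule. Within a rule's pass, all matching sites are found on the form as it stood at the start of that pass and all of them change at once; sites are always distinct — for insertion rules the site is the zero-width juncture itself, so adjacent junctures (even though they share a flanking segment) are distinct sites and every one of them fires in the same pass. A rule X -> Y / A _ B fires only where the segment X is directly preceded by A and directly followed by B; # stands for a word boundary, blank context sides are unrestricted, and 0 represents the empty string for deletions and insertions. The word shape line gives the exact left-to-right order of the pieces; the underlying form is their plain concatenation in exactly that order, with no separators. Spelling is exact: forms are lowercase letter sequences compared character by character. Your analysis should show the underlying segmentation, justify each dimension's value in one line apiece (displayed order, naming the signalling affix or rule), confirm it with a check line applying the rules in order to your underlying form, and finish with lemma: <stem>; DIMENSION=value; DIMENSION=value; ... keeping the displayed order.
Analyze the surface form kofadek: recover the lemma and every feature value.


underlying: ko-faud-ek
RANK=un - signalled by the affix ko-
MOD=ne - signalled by the affix -ek
check: kofaudek -> kofadek
lemma: faud; RANK=un; MOD=ne


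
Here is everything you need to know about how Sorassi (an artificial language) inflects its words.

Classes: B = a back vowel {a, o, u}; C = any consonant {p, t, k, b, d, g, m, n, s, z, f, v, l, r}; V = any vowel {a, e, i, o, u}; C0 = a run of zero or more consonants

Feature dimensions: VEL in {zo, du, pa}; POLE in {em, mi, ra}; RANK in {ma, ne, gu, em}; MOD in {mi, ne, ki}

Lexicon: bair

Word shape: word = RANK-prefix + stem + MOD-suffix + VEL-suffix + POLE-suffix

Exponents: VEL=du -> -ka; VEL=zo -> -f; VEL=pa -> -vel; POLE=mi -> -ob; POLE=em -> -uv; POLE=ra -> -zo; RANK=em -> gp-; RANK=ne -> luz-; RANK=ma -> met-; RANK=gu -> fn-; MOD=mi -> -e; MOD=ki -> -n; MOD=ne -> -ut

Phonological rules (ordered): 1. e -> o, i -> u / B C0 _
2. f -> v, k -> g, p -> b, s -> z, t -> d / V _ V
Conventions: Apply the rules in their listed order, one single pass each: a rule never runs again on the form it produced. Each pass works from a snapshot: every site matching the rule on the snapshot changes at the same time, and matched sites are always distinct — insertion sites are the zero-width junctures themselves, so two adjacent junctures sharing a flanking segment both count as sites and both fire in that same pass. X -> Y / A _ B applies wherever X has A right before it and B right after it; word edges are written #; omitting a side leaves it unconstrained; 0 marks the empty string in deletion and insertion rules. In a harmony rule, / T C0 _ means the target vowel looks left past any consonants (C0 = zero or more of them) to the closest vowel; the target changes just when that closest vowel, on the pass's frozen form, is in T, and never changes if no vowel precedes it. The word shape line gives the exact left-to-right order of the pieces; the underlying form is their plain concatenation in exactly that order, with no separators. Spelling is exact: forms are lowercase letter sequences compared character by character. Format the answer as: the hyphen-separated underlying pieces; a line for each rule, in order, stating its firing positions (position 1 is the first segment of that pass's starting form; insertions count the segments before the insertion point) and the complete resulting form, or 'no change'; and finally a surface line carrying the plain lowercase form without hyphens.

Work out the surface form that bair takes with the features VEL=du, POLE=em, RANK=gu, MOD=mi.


underlying: fn-bair-e-ka-uv
1. e -> o, i -> u / B C0 _: fires at position(s) 5: fnbaurekauv
2. f -> v, k -> g, p -> b, s -> z, t -> d / V _ V: fires at position(s) 8: fnbauregauv
surface: fnbauregauv


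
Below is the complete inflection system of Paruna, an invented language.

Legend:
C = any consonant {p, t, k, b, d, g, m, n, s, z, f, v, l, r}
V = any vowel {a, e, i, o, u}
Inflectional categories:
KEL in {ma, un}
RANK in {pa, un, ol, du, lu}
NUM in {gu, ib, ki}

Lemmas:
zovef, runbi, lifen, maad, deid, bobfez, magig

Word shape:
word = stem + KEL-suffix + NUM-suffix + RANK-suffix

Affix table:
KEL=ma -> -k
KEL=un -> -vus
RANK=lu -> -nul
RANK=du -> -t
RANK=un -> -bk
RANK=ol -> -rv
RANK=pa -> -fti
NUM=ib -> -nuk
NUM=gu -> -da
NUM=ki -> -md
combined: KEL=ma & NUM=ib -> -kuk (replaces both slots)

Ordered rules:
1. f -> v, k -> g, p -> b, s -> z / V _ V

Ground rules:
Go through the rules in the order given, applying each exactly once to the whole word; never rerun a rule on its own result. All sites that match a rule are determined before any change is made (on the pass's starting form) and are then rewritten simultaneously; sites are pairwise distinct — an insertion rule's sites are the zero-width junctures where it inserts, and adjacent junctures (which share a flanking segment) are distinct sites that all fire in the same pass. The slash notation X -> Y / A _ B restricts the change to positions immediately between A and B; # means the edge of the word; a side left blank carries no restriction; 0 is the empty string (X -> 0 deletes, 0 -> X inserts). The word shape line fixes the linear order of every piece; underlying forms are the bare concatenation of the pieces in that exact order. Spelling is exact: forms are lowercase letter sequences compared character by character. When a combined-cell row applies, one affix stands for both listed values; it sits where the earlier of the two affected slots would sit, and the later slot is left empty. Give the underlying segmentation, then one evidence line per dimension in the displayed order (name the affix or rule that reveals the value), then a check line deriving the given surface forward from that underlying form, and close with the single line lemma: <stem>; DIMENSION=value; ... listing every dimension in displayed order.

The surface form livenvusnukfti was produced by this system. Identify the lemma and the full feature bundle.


underlying: lifen-vus-nuk-fti
KEL=un - signalled by the affix -vus
RANK=pa - signalled by the affix -fti
NUM=ib - signalled by the affix -nuk
check: lifenvusnukfti -> livenvusnukfti
lemma: lifen; KEL=un; RANK=pa; NUM=ib
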